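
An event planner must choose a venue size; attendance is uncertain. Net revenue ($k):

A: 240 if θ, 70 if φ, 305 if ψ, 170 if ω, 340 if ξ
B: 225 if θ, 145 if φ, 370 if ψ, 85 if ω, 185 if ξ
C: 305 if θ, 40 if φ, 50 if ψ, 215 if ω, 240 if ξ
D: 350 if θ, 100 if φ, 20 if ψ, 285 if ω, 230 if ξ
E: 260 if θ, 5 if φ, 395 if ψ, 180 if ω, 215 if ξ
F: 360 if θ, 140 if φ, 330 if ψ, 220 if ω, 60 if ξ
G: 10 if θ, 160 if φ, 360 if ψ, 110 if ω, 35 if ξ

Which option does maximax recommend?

E

Row maxima: A=340, B=370, C=305, D=350, E=395, F=360, G=360
Best best-case = 395 → E.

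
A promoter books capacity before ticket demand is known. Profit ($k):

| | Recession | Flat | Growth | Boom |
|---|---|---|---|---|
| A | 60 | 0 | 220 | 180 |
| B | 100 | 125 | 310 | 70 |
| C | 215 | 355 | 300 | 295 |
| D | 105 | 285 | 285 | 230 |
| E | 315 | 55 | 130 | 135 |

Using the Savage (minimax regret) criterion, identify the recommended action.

Column bests: Recession=315, Flat=355, Growth=310, Boom=295.
A regrets: 255, 355, 90, 115 → max 355
B regrets: 215, 230, 0, 225 → max 230
C regrets: 100, 0, 10, 0 → max 100
D regrets: 210, 70, 25, 65 → max 210
E regrets: 0, 300, 180, 160 → max 300
Smallest max regret = 100 → C.

C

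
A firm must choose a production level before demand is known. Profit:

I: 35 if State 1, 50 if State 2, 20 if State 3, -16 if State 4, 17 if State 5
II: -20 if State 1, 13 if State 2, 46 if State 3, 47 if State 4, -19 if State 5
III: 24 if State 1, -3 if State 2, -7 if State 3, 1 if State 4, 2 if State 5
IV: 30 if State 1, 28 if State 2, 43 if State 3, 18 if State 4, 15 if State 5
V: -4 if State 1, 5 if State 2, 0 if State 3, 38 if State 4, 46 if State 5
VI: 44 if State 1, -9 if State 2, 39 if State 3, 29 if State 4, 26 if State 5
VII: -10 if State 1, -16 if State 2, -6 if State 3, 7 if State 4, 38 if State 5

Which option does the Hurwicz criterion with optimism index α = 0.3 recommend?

I: 0.3·50 + 0.7·(-16) = 3.8
II: 0.3·47 + 0.7·(-20) = 0.1
III: 0.3·24 + 0.7·(-7) = 2.3
IV: 0.3·43 + 0.7·15 = 23.4
V: 0.3·46 + 0.7·(-4) = 11
VI: 0.3·44 + 0.7·(-9) = 6.9
VII: 0.3·38 + 0.7·(-16) = 0.2
Highest Hurwicz score = 23.4 → IV.

IV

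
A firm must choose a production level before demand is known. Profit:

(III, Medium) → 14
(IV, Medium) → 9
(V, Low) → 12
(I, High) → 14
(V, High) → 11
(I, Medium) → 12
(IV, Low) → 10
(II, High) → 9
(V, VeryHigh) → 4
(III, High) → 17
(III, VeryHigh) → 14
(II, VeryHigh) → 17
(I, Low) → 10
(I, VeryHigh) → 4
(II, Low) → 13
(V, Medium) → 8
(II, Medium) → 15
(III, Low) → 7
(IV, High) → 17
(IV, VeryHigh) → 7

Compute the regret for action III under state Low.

6

Best payoff under Low is 13.
Regret = 13 − 7 = 6.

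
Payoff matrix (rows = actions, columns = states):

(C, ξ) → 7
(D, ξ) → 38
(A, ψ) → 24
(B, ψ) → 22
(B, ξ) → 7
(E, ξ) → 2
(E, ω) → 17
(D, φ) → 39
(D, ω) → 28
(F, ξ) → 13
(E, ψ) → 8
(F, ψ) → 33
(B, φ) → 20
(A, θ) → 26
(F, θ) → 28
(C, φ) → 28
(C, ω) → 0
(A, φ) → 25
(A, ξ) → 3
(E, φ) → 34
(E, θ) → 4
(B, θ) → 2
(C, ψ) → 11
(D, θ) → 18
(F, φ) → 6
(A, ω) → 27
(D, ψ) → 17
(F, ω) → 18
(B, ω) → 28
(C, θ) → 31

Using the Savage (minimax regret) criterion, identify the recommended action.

Column bests: θ=31, φ=39, ψ=33, ω=28, ξ=38.
A regrets: 5, 14, 9, 1, 35 → max 35
B regrets: 29, 19, 11, 0, 31 → max 31
C regrets: 0, 11, 22, 28, 31 → max 31
D regrets: 13, 0, 16, 0, 0 → max 16
E regrets: 27, 5, 25, 11, 36 → max 36
F regrets: 3, 33, 0, 10, 25 → max 33
Smallest max regret = 16 → D.

D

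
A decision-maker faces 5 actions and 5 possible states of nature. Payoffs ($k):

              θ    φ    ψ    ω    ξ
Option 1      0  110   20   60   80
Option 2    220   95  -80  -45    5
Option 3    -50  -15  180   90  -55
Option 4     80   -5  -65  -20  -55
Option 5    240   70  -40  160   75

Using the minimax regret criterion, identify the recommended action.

Option 5

Column bests: θ=240, φ=110, ψ=180, ω=160, ξ=80.
Option 1 regrets: 240, 0, 160, 100, 0 → max 240
Option 2 regrets: 20, 15, 260, 205, 75 → max 260
Option 3 regrets: 290, 125, 0, 70, 135 → max 290
Option 4 regrets: 160, 115, 245, 180, 135 → max 245
Option 5 regrets: 0, 40, 220, 0, 5 → max 220
Smallest max regret = 220 → Option 5.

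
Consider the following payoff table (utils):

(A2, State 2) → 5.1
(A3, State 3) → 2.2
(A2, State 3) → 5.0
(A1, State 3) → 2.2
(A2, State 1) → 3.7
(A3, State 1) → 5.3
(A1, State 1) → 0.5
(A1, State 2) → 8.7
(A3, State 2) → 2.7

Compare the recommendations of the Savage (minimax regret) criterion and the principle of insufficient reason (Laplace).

Column bests: State 1=5.3, State 2=8.7, State 3=5.0.
A1 regrets: 4.8, 0.0, 2.8 → max 4.8
A2 regrets: 1.6, 3.6, 0.0 → max 3.6
A3 regrets: 0.0, 6.0, 2.8 → max 6.0
Smallest max regret = 3.6 → A2.
Row averages: A1=3.8, A2=4.6, A3=3.4
Highest average = 4.6 → A2.

minimax regret → A2; laplace → A2 (agree)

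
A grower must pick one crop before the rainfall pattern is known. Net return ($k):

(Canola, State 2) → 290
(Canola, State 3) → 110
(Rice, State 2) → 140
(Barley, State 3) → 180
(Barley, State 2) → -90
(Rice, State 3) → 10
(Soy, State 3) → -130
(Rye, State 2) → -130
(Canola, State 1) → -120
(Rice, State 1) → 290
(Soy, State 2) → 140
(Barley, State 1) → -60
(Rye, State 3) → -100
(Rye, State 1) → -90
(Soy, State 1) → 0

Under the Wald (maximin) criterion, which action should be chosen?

Row minima: Canola=-120, Soy=-130, Rye=-130, Barley=-90, Rice=10
Best worst-case = 10 → Rice.

Rice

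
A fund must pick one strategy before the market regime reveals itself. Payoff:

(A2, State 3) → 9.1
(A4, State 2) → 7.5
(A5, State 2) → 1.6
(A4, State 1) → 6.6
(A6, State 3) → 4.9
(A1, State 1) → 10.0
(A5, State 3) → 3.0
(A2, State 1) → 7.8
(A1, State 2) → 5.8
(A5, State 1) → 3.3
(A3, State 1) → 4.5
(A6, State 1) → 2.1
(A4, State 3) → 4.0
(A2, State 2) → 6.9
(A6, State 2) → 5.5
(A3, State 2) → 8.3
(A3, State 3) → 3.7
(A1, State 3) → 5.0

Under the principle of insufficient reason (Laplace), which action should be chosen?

A2

Row averages: A1=104/15, A2=119/15, A3=5.5, A4=181/30, A5=79/30, A6=25/6
Highest average = 119/15 → A2.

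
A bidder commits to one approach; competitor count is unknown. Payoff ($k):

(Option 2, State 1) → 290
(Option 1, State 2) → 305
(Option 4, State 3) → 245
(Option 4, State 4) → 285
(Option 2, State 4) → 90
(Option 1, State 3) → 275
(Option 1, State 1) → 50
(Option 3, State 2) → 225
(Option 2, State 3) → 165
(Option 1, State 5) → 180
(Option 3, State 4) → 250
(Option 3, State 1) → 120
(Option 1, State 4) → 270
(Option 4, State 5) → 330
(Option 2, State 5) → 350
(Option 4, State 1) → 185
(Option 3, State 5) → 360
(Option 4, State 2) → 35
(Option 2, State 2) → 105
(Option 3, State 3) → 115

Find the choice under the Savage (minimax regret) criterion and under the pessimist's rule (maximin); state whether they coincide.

minimax regret → Option 3; maximin → Option 3 (agree)

Column bests: State 1=290, State 2=305, State 3=275, State 4=285, State 5=360.
Option 1 regrets: 240, 0, 0, 15, 180 → max 240
Option 2 regrets: 0, 200, 110, 195, 10 → max 200
Option 3 regrets: 170, 80, 160, 35, 0 → max 170
Option 4 regrets: 105, 270, 30, 0, 30 → max 270
Smallest max regret = 170 → Option 3.
Row minima: Option 1=50, Option 2=90, Option 3=115, Option 4=35
Best worst-case = 115 → Option 3.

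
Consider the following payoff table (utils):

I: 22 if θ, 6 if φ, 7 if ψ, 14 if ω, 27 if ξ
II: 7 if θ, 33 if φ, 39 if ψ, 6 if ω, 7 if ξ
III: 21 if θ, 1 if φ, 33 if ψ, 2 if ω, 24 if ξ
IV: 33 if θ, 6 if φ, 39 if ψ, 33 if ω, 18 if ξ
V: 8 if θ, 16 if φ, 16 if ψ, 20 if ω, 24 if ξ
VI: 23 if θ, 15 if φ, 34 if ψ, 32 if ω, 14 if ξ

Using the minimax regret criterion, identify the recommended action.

Column bests: θ=33, φ=33, ψ=39, ω=33, ξ=27.
I regrets: 11, 27, 32, 19, 0 → max 32
II regrets: 26, 0, 0, 27, 20 → max 27
III regrets: 12, 32, 6, 31, 3 → max 32
IV regrets: 0, 27, 0, 0, 9 → max 27
V regrets: 25, 17, 23, 13, 3 → max 25
VI regrets: 10, 18, 5, 1, 13 → max 18
Smallest max regret = 18 → VI.

VI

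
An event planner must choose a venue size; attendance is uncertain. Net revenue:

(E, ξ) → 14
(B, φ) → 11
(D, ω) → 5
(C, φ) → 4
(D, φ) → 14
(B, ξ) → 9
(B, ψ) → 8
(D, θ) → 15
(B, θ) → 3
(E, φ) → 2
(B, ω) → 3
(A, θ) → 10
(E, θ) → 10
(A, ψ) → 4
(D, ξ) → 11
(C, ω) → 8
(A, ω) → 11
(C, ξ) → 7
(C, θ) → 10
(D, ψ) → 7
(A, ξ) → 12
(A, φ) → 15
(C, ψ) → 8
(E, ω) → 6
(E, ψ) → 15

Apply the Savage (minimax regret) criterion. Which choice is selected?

Column bests: θ=15, φ=15, ψ=15, ω=11, ξ=14.
A regrets: 5, 0, 11, 0, 2 → max 11
B regrets: 12, 4, 7, 8, 5 → max 12
C regrets: 5, 11, 7, 3, 7 → max 11
D regrets: 0, 1, 8, 6, 3 → max 8
E regrets: 5, 13, 0, 5, 0 → max 13
Smallest max regret = 8 → D.

D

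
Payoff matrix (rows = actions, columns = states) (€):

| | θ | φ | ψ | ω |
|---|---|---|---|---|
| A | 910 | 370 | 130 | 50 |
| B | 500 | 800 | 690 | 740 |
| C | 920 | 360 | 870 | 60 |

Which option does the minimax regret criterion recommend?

B

Column bests: θ=920, φ=800, ψ=870, ω=740.
A regrets: 10, 430, 740, 690 → max 740
B regrets: 420, 0, 180, 0 → max 420
C regrets: 0, 440, 0, 680 → max 680
Smallest max regret = 420 → B.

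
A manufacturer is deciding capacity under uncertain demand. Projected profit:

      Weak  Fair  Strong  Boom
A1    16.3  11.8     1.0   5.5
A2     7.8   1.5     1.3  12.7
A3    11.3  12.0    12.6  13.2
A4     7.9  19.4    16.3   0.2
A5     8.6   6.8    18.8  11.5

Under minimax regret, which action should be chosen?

A3

Column bests: Weak=16.3, Fair=19.4, Strong=18.8, Boom=13.2.
A1 regrets: 0.0, 7.6, 17.8, 7.7 → max 17.8
A2 regrets: 8.5, 17.9, 17.5, 0.5 → max 17.9
A3 regrets: 5.0, 7.4, 6.2, 0.0 → max 7.4
A4 regrets: 8.4, 0.0, 2.5, 13.0 → max 13.0
A5 regrets: 7.7, 12.6, 0.0, 1.7 → max 12.6
Smallest max regret = 7.4 → A3.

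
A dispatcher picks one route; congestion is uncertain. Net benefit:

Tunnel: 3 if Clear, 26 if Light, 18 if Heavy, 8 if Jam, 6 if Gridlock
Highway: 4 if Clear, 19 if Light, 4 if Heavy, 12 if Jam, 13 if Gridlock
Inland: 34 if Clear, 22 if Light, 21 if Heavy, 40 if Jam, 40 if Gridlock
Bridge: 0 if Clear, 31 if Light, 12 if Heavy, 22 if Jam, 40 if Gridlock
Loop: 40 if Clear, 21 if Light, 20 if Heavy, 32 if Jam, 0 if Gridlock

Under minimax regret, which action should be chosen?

Column bests: Clear=40, Light=31, Heavy=21, Jam=40, Gridlock=40.
Tunnel regrets: 37, 5, 3, 32, 34 → max 37
Highway regrets: 36, 12, 17, 28, 27 → max 36
Inland regrets: 6, 9, 0, 0, 0 → max 9
Bridge regrets: 40, 0, 9, 18, 0 → max 40
Loop regrets: 0, 10, 1, 8, 40 → max 40
Smallest max regret = 9 → Inland.

Inland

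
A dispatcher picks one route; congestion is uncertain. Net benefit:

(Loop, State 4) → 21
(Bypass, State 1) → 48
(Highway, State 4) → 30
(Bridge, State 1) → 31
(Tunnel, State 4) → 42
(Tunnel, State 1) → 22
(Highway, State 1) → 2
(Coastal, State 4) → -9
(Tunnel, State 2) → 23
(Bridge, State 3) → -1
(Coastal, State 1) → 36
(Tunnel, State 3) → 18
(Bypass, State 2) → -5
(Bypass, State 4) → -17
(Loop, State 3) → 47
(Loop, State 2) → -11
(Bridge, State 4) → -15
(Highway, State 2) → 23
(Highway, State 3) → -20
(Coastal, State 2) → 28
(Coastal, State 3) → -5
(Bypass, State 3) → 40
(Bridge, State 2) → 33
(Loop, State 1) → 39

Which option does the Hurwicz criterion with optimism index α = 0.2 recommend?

Tunnel: 0.2·42 + 0.8·18 = 22.8
Bridge: 0.2·33 + 0.8·(-15) = -5.4
Highway: 0.2·30 + 0.8·(-20) = -10
Bypass: 0.2·48 + 0.8·(-17) = -4
Coastal: 0.2·36 + 0.8·(-9) = 0
Loop: 0.2·47 + 0.8·(-11) = 0.6
Highest Hurwicz score = 22.8 → Tunnel.

Tunnel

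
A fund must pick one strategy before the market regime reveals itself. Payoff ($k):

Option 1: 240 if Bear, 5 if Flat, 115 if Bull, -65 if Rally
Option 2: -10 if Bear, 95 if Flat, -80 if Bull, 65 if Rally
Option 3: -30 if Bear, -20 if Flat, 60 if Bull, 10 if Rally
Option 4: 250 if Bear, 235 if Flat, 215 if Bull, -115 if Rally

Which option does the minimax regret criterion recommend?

Option 4

Column bests: Bear=250, Flat=235, Bull=215, Rally=65.
Option 1 regrets: 10, 230, 100, 130 → max 230
Option 2 regrets: 260, 140, 295, 0 → max 295
Option 3 regrets: 280, 255, 155, 55 → max 280
Option 4 regrets: 0, 0, 0, 180 → max 180
Smallest max regret = 180 → Option 4.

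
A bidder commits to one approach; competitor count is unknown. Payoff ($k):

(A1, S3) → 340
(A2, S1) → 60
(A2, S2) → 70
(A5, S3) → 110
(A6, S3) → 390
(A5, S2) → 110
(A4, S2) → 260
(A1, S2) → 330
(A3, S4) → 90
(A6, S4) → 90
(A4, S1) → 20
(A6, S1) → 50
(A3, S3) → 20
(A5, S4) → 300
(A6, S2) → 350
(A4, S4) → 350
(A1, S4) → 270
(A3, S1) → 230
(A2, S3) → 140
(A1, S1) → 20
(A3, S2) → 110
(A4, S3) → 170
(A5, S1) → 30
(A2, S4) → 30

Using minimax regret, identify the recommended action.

Column bests: S1=230, S2=350, S3=390, S4=350.
A1 regrets: 210, 20, 50, 80 → max 210
A2 regrets: 170, 280, 250, 320 → max 320
A3 regrets: 0, 240, 370, 260 → max 370
A4 regrets: 210, 90, 220, 0 → max 220
A5 regrets: 200, 240, 280, 50 → max 280
A6 regrets: 180, 0, 0, 260 → max 260
Smallest max regret = 210 → A1.

A1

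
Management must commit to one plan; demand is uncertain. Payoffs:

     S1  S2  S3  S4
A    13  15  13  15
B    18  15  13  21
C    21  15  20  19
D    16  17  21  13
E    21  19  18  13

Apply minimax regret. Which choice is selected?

Column bests: S1=21, S2=19, S3=21, S4=21.
A regrets: 8, 4, 8, 6 → max 8
B regrets: 3, 4, 8, 0 → max 8
C regrets: 0, 4, 1, 2 → max 4
D regrets: 5, 2, 0, 8 → max 8
E regrets: 0, 0, 3, 8 → max 8
Smallest max regret = 4 → C.

C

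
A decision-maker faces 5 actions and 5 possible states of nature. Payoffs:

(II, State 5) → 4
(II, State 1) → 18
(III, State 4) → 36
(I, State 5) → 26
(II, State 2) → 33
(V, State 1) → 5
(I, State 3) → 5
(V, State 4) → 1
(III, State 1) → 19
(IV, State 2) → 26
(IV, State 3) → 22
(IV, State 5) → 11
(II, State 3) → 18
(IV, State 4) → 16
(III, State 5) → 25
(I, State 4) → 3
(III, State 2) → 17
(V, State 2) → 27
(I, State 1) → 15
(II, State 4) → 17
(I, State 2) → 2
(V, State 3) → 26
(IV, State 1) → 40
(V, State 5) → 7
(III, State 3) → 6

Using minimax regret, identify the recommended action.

IV

Column bests: State 1=40, State 2=33, State 3=26, State 4=36, State 5=26.
I regrets: 25, 31, 21, 33, 0 → max 33
II regrets: 22, 0, 8, 19, 22 → max 22
III regrets: 21, 16, 20, 0, 1 → max 21
IV regrets: 0, 7, 4, 20, 15 → max 20
V regrets: 35, 6, 0, 35, 19 → max 35
Smallest max regret = 20 → IV.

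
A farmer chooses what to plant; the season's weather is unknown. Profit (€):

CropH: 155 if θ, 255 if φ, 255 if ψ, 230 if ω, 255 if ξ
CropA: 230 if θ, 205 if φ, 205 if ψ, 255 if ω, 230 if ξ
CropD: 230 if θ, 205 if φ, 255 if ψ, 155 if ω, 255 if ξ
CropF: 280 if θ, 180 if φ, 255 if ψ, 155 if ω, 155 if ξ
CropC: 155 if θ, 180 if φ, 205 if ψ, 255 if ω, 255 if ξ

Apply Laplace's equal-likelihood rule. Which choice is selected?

CropH

Row averages: CropH=230, CropA=225, CropD=220, CropF=205, CropC=210
Highest average = 230 → CropH.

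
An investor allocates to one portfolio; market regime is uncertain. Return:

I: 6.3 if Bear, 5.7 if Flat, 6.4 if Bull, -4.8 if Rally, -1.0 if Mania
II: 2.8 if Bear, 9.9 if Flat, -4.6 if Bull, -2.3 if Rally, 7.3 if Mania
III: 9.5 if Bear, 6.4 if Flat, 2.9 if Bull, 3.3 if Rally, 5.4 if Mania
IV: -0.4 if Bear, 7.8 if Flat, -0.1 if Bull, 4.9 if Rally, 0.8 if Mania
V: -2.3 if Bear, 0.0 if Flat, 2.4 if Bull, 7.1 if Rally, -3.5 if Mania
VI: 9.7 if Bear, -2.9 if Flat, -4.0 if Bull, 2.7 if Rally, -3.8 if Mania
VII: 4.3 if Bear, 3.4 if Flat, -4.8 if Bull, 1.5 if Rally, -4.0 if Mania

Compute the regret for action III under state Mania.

1.9

Best payoff under Mania is 7.3.
Regret = 7.3 − 5.4 = 1.9.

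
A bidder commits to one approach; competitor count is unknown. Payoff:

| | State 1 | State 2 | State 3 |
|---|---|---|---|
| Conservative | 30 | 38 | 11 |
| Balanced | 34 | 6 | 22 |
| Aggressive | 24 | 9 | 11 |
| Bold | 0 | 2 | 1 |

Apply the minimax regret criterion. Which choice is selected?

Column bests: State 1=34, State 2=38, State 3=22.
Conservative regrets: 4, 0, 11 → max 11
Balanced regrets: 0, 32, 0 → max 32
Aggressive regrets: 10, 29, 11 → max 29
Bold regrets: 34, 36, 21 → max 36
Smallest max regret = 11 → Conservative.

Conservative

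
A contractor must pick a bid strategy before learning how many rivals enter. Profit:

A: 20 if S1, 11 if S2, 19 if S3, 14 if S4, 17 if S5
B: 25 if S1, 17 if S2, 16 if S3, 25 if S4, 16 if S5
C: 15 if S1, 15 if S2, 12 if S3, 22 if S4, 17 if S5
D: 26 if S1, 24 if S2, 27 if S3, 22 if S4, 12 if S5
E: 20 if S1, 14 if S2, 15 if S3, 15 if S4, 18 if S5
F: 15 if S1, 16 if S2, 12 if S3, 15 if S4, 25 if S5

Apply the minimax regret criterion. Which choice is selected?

B

Column bests: S1=26, S2=24, S3=27, S4=25, S5=25.
A regrets: 6, 13, 8, 11, 8 → max 13
B regrets: 1, 7, 11, 0, 9 → max 11
C regrets: 11, 9, 15, 3, 8 → max 15
D regrets: 0, 0, 0, 3, 13 → max 13
E regrets: 6, 10, 12, 10, 7 → max 12
F regrets: 11, 8, 15, 10, 0 → max 15
Smallest max regret = 11 → B.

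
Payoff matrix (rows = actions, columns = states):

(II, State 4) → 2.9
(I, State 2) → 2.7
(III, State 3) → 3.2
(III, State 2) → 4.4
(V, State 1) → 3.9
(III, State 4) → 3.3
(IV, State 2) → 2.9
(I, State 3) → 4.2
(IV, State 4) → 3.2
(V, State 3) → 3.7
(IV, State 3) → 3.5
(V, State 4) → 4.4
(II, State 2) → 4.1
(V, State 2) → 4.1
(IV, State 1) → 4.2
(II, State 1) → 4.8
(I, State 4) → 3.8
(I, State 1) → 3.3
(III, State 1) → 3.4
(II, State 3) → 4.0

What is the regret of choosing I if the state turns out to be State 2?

1.7

Best payoff under State 2 is 4.4.
Regret = 4.4 − 2.7 = 1.7.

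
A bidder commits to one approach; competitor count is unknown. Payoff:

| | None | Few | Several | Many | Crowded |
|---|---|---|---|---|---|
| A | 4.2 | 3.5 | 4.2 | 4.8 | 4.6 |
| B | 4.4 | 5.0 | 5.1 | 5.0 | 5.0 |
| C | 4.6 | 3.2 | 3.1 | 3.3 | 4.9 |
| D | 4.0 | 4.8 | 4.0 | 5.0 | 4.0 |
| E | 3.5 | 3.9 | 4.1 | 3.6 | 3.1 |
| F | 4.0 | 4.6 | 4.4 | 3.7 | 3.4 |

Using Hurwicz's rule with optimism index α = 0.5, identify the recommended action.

A: 0.5·4.8 + 0.5·3.5 = 4.15
B: 0.5·5.1 + 0.5·4.4 = 4.75
C: 0.5·4.9 + 0.5·3.1 = 4
D: 0.5·5.0 + 0.5·4.0 = 4.5
E: 0.5·4.1 + 0.5·3.1 = 3.6
F: 0.5·4.6 + 0.5·3.4 = 4
Highest Hurwicz score = 4.75 → B.

B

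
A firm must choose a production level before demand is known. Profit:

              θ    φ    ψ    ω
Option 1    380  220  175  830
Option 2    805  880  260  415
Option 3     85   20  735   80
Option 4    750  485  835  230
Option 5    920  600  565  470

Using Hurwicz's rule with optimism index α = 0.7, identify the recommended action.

Option 5

Option 1: 0.7·830 + 0.3·175 = 633.5
Option 2: 0.7·880 + 0.3·260 = 694
Option 3: 0.7·735 + 0.3·20 = 520.5
Option 4: 0.7·835 + 0.3·230 = 653.5
Option 5: 0.7·920 + 0.3·470 = 785
Highest Hurwicz score = 785 → Option 5.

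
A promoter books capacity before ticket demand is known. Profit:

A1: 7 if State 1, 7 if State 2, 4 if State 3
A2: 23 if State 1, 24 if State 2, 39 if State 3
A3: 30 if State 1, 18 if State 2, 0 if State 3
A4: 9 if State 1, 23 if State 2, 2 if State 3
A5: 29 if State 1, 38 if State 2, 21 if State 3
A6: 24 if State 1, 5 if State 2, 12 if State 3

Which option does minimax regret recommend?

Column bests: State 1=30, State 2=38, State 3=39.
A1 regrets: 23, 31, 35 → max 35
A2 regrets: 7, 14, 0 → max 14
A3 regrets: 0, 20, 39 → max 39
A4 regrets: 21, 15, 37 → max 37
A5 regrets: 1, 0, 18 → max 18
A6 regrets: 6, 33, 27 → max 33
Smallest max regret = 14 → A2.

A2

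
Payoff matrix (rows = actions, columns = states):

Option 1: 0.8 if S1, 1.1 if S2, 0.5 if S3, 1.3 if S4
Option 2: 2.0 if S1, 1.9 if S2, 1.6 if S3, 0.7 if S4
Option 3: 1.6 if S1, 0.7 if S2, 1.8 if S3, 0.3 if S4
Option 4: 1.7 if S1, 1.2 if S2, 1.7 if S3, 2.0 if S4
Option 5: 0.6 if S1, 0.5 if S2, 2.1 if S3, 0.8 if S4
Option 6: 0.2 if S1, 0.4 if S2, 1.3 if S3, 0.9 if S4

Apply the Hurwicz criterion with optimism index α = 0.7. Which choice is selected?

Option 1: 0.7·1.3 + 0.3·0.5 = 1.06
Option 2: 0.7·2.0 + 0.3·0.7 = 1.61
Option 3: 0.7·1.8 + 0.3·0.3 = 1.35
Option 4: 0.7·2.0 + 0.3·1.2 = 1.76
Option 5: 0.7·2.1 + 0.3·0.5 = 1.62
Option 6: 0.7·1.3 + 0.3·0.2 = 0.97
Highest Hurwicz score = 1.76 → Option 4.

Option 4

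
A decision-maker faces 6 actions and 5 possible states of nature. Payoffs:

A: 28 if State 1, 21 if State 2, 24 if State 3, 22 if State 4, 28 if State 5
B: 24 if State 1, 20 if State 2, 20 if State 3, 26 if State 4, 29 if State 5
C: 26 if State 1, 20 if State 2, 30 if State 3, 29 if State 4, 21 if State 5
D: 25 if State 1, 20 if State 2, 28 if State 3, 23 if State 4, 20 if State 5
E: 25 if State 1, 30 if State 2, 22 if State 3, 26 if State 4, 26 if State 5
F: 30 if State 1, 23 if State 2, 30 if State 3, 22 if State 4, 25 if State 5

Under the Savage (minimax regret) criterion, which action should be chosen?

F

Column bests: State 1=30, State 2=30, State 3=30, State 4=29, State 5=29.
A regrets: 2, 9, 6, 7, 1 → max 9
B regrets: 6, 10, 10, 3, 0 → max 10
C regrets: 4, 10, 0, 0, 8 → max 10
D regrets: 5, 10, 2, 6, 9 → max 10
E regrets: 5, 0, 8, 3, 3 → max 8
F regrets: 0, 7, 0, 7, 4 → max 7
Smallest max regret = 7 → F.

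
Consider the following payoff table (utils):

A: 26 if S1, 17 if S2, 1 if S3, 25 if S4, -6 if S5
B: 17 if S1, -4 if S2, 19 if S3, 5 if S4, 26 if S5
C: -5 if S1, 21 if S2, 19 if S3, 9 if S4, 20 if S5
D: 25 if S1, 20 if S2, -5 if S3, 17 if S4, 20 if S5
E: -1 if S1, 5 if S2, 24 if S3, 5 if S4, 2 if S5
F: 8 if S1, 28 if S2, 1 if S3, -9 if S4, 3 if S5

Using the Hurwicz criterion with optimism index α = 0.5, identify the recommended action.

A: 0.5·26 + 0.5·(-6) = 10
B: 0.5·26 + 0.5·(-4) = 11
C: 0.5·21 + 0.5·(-5) = 8
D: 0.5·25 + 0.5·(-5) = 10
E: 0.5·24 + 0.5·(-1) = 11.5
F: 0.5·28 + 0.5·(-9) = 9.5
Highest Hurwicz score = 11.5 → E.

E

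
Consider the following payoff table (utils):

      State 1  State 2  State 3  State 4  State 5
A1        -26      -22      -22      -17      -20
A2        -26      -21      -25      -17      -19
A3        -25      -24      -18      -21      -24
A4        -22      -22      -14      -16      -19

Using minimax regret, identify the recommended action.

A4

Column bests: State 1=-22, State 2=-21, State 3=-14, State 4=-16, State 5=-19.
A1 regrets: 4, 1, 8, 1, 1 → max 8
A2 regrets: 4, 0, 11, 1, 0 → max 11
A3 regrets: 3, 3, 4, 5, 5 → max 5
A4 regrets: 0, 1, 0, 0, 0 → max 1
Smallest max regret = 1 → A4.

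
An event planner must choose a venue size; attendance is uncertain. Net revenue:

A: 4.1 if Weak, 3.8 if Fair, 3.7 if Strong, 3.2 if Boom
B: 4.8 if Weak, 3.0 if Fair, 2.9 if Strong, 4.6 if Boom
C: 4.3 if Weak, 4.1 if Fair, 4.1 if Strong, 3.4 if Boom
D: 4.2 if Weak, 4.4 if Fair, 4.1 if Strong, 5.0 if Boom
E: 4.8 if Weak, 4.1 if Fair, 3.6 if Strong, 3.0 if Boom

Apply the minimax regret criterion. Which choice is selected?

Column bests: Weak=4.8, Fair=4.4, Strong=4.1, Boom=5.0.
A regrets: 0.7, 0.6, 0.4, 1.8 → max 1.8
B regrets: 0.0, 1.4, 1.2, 0.4 → max 1.4
C regrets: 0.5, 0.3, 0.0, 1.6 → max 1.6
D regrets: 0.6, 0.0, 0.0, 0.0 → max 0.6
E regrets: 0.0, 0.3, 0.5, 2.0 → max 2.0
Smallest max regret = 0.6 → D.

D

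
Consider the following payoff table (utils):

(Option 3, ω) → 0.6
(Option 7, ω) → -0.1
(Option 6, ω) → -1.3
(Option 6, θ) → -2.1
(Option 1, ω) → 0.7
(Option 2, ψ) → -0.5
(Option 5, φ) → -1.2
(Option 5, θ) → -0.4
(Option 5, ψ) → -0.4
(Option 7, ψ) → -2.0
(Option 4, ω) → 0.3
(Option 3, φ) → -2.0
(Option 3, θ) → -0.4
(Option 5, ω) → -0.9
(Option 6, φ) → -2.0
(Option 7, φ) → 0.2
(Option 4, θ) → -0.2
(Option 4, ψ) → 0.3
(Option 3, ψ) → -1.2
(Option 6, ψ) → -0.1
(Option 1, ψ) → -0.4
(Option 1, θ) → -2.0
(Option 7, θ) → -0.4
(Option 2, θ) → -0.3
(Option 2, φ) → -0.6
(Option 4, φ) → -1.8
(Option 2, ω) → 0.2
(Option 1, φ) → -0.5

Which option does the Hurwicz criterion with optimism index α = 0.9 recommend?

Option 1

Option 1: 0.9·0.7 + 0.1·(-2.0) = 0.43
Option 2: 0.9·0.2 + 0.1·(-0.6) = 0.12
Option 3: 0.9·0.6 + 0.1·(-2.0) = 0.34
Option 4: 0.9·0.3 + 0.1·(-1.8) = 0.09
Option 5: 0.9·(-0.4) + 0.1·(-1.2) = -0.48
Option 6: 0.9·(-0.1) + 0.1·(-2.1) = -0.3
Option 7: 0.9·0.2 + 0.1·(-2.0) = -0.02
Highest Hurwicz score = 0.43 → Option 1.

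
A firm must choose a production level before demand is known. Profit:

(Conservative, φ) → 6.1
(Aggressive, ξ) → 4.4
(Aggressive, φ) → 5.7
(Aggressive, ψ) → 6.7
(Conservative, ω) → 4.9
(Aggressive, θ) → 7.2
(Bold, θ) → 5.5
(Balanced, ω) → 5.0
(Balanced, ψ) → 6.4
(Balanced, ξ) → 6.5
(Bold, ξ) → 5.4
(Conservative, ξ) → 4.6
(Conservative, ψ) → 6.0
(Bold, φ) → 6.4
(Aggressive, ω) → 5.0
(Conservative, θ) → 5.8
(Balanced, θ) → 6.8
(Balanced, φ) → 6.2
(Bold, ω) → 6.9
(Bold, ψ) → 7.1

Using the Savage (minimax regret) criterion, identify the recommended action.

Bold

Column bests: θ=7.2, φ=6.4, ψ=7.1, ω=6.9, ξ=6.5.
Conservative regrets: 1.4, 0.3, 1.1, 2.0, 1.9 → max 2.0
Balanced regrets: 0.4, 0.2, 0.7, 1.9, 0.0 → max 1.9
Aggressive regrets: 0.0, 0.7, 0.4, 1.9, 2.1 → max 2.1
Bold regrets: 1.7, 0.0, 0.0, 0.0, 1.1 → max 1.7
Smallest max regret = 1.7 → Bold.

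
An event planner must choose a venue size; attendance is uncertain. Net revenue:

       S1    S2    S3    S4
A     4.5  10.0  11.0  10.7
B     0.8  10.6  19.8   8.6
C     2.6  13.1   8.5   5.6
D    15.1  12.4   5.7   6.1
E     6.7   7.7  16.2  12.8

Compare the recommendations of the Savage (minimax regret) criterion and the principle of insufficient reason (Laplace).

minimax regret → E; laplace → E (agree)

Column bests: S1=15.1, S2=13.1, S3=19.8, S4=12.8.
A regrets: 10.6, 3.1, 8.8, 2.1 → max 10.6
B regrets: 14.3, 2.5, 0.0, 4.2 → max 14.3
C regrets: 12.5, 0.0, 11.3, 7.2 → max 12.5
D regrets: 0.0, 0.7, 14.1, 6.7 → max 14.1
E regrets: 8.4, 5.4, 3.6, 0.0 → max 8.4
Smallest max regret = 8.4 → E.
Row averages: A=9.05, B=9.95, C=7.45, D=9.825, E=10.85
Highest average = 10.85 → E.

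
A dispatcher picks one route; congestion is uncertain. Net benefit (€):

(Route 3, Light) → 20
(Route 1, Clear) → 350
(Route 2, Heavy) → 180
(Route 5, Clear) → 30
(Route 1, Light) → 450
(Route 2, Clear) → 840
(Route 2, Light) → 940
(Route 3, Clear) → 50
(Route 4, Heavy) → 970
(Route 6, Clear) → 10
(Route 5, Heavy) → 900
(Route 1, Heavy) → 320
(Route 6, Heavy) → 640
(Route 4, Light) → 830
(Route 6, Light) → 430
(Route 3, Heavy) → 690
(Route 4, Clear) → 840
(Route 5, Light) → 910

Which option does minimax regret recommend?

Column bests: Clear=840, Light=940, Heavy=970.
Route 1 regrets: 490, 490, 650 → max 650
Route 2 regrets: 0, 0, 790 → max 790
Route 3 regrets: 790, 920, 280 → max 920
Route 4 regrets: 0, 110, 0 → max 110
Route 5 regrets: 810, 30, 70 → max 810
Route 6 regrets: 830, 510, 330 → max 830
Smallest max regret = 110 → Route 4.

Route 4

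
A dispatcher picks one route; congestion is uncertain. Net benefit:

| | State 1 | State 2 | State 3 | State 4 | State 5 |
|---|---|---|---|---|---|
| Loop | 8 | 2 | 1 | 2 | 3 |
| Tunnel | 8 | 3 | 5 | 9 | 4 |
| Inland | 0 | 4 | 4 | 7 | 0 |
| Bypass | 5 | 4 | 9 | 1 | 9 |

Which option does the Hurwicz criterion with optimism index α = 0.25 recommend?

Tunnel

Loop: 0.25·8 + 0.75·1 = 2.75
Tunnel: 0.25·9 + 0.75·3 = 4.5
Inland: 0.25·7 + 0.75·0 = 1.75
Bypass: 0.25·9 + 0.75·1 = 3
Highest Hurwicz score = 4.5 → Tunnel.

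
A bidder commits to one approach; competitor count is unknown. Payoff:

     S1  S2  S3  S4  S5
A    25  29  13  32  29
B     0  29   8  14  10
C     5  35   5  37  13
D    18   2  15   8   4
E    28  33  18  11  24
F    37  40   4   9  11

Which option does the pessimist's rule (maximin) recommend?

A

Row minima: A=13, B=0, C=5, D=2, E=11, F=4
Best worst-case = 13 → A.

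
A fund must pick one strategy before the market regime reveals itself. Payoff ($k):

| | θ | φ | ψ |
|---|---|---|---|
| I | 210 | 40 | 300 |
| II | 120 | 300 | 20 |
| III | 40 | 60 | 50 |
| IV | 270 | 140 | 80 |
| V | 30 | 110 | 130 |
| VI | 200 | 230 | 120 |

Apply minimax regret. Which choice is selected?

Column bests: θ=270, φ=300, ψ=300.
I regrets: 60, 260, 0 → max 260
II regrets: 150, 0, 280 → max 280
III regrets: 230, 240, 250 → max 250
IV regrets: 0, 160, 220 → max 220
V regrets: 240, 190, 170 → max 240
VI regrets: 70, 70, 180 → max 180
Smallest max regret = 180 → VI.

VI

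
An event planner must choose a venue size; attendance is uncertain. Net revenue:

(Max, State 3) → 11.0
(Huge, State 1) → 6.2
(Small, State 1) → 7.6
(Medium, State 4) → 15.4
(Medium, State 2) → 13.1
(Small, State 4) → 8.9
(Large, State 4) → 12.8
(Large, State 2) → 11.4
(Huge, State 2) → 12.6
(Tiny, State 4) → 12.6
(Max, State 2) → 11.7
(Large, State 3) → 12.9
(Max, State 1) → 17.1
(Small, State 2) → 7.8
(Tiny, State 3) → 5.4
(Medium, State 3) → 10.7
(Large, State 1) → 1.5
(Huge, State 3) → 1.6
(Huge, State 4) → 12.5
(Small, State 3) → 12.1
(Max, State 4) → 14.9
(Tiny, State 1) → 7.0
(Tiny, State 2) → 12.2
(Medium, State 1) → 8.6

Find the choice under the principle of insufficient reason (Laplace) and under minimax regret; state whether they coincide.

laplace → Max; minimax regret → Max (agree)

Row averages: Tiny=9.3, Small=9.1, Medium=11.95, Large=9.65, Huge=8.225, Max=13.675
Highest average = 13.675 → Max.
Column bests: State 1=17.1, State 2=13.1, State 3=12.9, State 4=15.4.
Tiny regrets: 10.1, 0.9, 7.5, 2.8 → max 10.1
Small regrets: 9.5, 5.3, 0.8, 6.5 → max 9.5
Medium regrets: 8.5, 0.0, 2.2, 0.0 → max 8.5
Large regrets: 15.6, 1.7, 0.0, 2.6 → max 15.6
Huge regrets: 10.9, 0.5, 11.3, 2.9 → max 11.3
Max regrets: 0.0, 1.4, 1.9, 0.5 → max 1.9
Smallest max regret = 1.9 → Max.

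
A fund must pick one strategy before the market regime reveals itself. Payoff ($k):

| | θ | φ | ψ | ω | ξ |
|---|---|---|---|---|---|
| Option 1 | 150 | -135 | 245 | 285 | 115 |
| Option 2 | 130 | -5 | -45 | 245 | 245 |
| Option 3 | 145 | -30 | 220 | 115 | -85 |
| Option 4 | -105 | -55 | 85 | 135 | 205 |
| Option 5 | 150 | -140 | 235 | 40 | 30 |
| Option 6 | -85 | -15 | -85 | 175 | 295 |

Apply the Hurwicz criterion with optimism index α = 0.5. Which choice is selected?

Option 1: 0.5·285 + 0.5·(-135) = 75
Option 2: 0.5·245 + 0.5·(-45) = 100
Option 3: 0.5·220 + 0.5·(-85) = 67.5
Option 4: 0.5·205 + 0.5·(-105) = 50
Option 5: 0.5·235 + 0.5·(-140) = 47.5
Option 6: 0.5·295 + 0.5·(-85) = 105
Highest Hurwicz score = 105 → Option 6.

Option 6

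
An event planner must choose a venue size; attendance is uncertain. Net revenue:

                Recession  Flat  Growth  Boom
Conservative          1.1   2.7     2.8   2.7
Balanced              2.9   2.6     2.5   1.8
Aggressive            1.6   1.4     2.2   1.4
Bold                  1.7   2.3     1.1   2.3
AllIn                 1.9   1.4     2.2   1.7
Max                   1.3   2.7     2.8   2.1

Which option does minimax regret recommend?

Balanced

Column bests: Recession=2.9, Flat=2.7, Growth=2.8, Boom=2.7.
Conservative regrets: 1.8, 0.0, 0.0, 0.0 → max 1.8
Balanced regrets: 0.0, 0.1, 0.3, 0.9 → max 0.9
Aggressive regrets: 1.3, 1.3, 0.6, 1.3 → max 1.3
Bold regrets: 1.2, 0.4, 1.7, 0.4 → max 1.7
AllIn regrets: 1.0, 1.3, 0.6, 1.0 → max 1.3
Max regrets: 1.6, 0.0, 0.0, 0.6 → max 1.6
Smallest max regret = 0.9 → Balanced.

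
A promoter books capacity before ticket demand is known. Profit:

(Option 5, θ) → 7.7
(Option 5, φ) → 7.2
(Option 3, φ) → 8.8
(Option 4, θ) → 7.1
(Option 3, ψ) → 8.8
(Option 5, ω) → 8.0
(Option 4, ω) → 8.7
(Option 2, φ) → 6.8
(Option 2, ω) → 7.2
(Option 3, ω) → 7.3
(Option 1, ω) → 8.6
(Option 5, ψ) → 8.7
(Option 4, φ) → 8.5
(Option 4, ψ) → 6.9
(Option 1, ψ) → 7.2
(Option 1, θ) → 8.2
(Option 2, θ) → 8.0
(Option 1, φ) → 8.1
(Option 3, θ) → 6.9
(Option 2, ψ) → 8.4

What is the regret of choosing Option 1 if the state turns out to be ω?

0.1

Best payoff under ω is 8.7.
Regret = 8.7 − 8.6 = 0.1.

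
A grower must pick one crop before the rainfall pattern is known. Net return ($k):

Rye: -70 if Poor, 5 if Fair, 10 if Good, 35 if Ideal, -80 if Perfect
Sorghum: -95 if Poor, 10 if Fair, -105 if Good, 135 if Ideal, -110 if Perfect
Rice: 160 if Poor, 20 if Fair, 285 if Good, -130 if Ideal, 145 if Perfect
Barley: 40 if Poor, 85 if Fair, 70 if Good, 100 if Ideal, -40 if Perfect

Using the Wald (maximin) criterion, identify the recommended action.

Barley

Row minima: Rye=-80, Sorghum=-110, Rice=-130, Barley=-40
Best worst-case = -40 → Barley.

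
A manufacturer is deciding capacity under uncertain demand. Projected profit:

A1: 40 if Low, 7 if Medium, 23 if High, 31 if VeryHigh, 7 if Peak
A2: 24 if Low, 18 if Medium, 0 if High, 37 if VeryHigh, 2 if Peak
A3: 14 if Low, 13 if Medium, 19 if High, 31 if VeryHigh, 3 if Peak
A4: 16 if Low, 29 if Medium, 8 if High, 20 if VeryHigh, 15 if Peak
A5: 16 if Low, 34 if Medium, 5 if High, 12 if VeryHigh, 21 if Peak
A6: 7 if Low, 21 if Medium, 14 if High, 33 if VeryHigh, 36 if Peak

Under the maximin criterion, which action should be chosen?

Row minima: A1=7, A2=0, A3=3, A4=8, A5=5, A6=7
Best worst-case = 8 → A4.

A4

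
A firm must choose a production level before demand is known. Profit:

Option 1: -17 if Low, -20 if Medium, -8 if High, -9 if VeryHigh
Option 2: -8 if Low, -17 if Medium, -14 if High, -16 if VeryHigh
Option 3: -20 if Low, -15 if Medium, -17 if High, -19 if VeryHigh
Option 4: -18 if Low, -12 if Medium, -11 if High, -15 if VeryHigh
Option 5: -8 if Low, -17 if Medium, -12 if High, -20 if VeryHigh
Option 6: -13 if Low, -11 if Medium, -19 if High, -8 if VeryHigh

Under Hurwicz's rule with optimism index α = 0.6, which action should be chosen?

Option 1: 0.6·(-8) + 0.4·(-20) = -12.8
Option 2: 0.6·(-8) + 0.4·(-17) = -11.6
Option 3: 0.6·(-15) + 0.4·(-20) = -17
Option 4: 0.6·(-11) + 0.4·(-18) = -13.8
Option 5: 0.6·(-8) + 0.4·(-20) = -12.8
Option 6: 0.6·(-8) + 0.4·(-19) = -12.4
Highest Hurwicz score = -11.6 → Option 2.

Option 2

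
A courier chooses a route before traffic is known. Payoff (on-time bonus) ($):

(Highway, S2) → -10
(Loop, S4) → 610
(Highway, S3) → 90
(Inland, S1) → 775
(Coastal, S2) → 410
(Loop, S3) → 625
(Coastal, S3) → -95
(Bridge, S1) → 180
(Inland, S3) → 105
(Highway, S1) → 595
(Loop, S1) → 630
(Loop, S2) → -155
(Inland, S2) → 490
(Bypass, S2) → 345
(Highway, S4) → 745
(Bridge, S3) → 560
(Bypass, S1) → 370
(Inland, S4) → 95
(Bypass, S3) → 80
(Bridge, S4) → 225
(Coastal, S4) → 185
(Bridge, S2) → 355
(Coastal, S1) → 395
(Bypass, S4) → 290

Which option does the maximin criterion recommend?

Row minima: Bypass=80, Highway=-10, Inland=95, Coastal=-95, Loop=-155, Bridge=180
Best worst-case = 180 → Bridge.

Bridge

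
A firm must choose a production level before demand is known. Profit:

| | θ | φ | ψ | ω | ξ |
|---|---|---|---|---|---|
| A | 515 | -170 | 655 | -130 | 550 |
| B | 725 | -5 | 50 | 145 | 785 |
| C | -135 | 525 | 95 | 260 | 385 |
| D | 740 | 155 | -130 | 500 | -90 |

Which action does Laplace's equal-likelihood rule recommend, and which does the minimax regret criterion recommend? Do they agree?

Row averages: A=284, B=340, C=226, D=235
Highest average = 340 → B.
Column bests: θ=740, φ=525, ψ=655, ω=500, ξ=785.
A regrets: 225, 695, 0, 630, 235 → max 695
B regrets: 15, 530, 605, 355, 0 → max 605
C regrets: 875, 0, 560, 240, 400 → max 875
D regrets: 0, 370, 785, 0, 875 → max 875
Smallest max regret = 605 → B.

laplace → B; minimax regret → B (agree)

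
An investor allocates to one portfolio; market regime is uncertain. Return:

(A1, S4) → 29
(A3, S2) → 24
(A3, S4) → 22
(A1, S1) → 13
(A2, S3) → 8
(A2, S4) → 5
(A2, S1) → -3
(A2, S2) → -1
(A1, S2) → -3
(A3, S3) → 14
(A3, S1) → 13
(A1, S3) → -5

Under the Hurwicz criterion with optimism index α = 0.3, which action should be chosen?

A3

A1: 0.3·29 + 0.7·(-5) = 5.2
A2: 0.3·8 + 0.7·(-3) = 0.3
A3: 0.3·24 + 0.7·13 = 16.3
Highest Hurwicz score = 16.3 → A3.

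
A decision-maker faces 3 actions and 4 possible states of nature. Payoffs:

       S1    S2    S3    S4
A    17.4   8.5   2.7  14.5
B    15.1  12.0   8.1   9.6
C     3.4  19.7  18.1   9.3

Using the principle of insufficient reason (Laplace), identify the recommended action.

Row averages: A=10.775, B=11.2, C=12.625
Highest average = 12.625 → C.

C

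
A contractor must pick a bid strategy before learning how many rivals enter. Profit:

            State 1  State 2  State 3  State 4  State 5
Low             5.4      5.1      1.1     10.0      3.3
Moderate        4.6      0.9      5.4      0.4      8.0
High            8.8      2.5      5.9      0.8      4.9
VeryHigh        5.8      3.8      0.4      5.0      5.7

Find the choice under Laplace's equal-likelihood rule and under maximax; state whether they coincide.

Row averages: Low=4.98, Moderate=3.86, High=4.58, VeryHigh=4.14
Highest average = 4.98 → Low.
Row maxima: Low=10.0, Moderate=8.0, High=8.8, VeryHigh=5.8
Best best-case = 10.0 → Low.

laplace → Low; maximax → Low (agree)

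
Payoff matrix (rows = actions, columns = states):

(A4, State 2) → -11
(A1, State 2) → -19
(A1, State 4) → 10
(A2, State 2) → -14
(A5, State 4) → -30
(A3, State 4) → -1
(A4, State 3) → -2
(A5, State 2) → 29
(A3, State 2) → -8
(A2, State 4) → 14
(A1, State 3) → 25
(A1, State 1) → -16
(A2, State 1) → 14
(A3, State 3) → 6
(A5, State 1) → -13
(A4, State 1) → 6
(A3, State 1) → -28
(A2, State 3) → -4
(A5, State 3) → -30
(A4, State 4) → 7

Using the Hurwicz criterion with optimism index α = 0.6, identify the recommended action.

A1

A1: 0.6·25 + 0.4·(-19) = 7.4
A2: 0.6·14 + 0.4·(-14) = 2.8
A3: 0.6·6 + 0.4·(-28) = -7.6
A4: 0.6·7 + 0.4·(-11) = -0.2
A5: 0.6·29 + 0.4·(-30) = 5.4
Highest Hurwicz score = 7.4 → A1.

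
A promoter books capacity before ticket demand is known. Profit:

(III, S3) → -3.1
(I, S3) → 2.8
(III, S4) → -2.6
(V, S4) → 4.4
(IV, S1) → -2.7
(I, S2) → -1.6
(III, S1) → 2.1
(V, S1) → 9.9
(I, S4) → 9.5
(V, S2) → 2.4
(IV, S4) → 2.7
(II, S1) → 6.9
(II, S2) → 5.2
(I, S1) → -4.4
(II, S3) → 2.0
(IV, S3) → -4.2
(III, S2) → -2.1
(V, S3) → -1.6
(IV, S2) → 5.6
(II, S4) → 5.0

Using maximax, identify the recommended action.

V

Row maxima: I=9.5, II=6.9, III=2.1, IV=5.6, V=9.9
Best best-case = 9.9 → V.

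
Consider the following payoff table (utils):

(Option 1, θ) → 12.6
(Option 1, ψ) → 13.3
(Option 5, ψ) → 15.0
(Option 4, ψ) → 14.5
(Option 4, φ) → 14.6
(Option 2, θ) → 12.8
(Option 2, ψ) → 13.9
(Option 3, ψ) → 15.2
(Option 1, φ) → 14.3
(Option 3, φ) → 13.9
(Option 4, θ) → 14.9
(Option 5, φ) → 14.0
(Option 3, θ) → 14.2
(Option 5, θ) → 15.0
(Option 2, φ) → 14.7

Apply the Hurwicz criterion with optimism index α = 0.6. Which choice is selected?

Option 1: 0.6·14.3 + 0.4·12.6 = 13.62
Option 2: 0.6·14.7 + 0.4·12.8 = 13.94
Option 3: 0.6·15.2 + 0.4·13.9 = 14.68
Option 4: 0.6·14.9 + 0.4·14.5 = 14.74
Option 5: 0.6·15.0 + 0.4·14.0 = 14.6
Highest Hurwicz score = 14.74 → Option 4.

Option 4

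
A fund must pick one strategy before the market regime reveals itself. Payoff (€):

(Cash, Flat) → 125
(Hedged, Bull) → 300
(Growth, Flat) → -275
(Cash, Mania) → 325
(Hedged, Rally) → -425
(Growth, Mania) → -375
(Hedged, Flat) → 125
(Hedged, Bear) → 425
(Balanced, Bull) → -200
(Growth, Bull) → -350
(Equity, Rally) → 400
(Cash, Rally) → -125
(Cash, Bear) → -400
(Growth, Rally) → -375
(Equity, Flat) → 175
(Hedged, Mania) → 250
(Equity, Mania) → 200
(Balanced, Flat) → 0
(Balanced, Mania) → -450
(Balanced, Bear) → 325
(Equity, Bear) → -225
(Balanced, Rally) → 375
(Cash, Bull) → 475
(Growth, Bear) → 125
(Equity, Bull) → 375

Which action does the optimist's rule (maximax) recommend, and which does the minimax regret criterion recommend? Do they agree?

Row maxima: Equity=400, Growth=125, Cash=475, Hedged=425, Balanced=375
Best best-case = 475 → Cash.
Column bests: Bear=425, Flat=175, Bull=475, Rally=400, Mania=325.
Equity regrets: 650, 0, 100, 0, 125 → max 650
Growth regrets: 300, 450, 825, 775, 700 → max 825
Cash regrets: 825, 50, 0, 525, 0 → max 825
Hedged regrets: 0, 50, 175, 825, 75 → max 825
Balanced regrets: 100, 175, 675, 25, 775 → max 775
Smallest max regret = 650 → Equity.

maximax → Cash; minimax regret → Equity (disagree)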